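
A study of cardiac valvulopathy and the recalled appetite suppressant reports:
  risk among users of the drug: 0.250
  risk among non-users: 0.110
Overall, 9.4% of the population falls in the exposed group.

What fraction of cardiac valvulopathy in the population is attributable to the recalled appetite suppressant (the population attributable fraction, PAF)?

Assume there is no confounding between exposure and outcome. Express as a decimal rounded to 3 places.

PAF ≈ 0.107

Let p₁ = 0.25, p₀ = 0.11.
Overall risk P(Y=1) = π·p₁ + (1−π)·p₀ = 0.094×0.25 + 0.906×0.11 = 0.12316.
Under exogeneity, PAF = [P(Y=1) − p₀] / P(Y=1).
PAF = (0.12316 − 0.11) / 0.12316 ≈ 0.1069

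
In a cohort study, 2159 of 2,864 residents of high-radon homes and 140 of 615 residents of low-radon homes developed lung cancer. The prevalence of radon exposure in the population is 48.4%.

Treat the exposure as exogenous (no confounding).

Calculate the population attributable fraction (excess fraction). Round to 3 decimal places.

p₁ = P(outcome | exposed) = 2159/2864 = 0.75384
p₀ = P(outcome | unexposed) = 140/615 = 0.22764
Overall risk P(Y=1) = π·p₁ + (1−π)·p₀ = 0.484×0.75384 + 0.516×0.22764 = 0.48232.
Under exogeneity, PAF = [P(Y=1) − p₀] / P(Y=1).
PAF = (0.48232 − 0.22764) / 0.48232 ≈ 0.5280

PAF ≈ 0.528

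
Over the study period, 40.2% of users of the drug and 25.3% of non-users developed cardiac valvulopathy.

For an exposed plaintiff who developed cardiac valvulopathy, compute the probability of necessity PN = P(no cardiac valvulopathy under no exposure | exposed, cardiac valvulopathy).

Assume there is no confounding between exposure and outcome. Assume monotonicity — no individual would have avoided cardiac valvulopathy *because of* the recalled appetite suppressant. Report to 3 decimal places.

p₁ = 0.402, p₀ = 0.253.
Under exogeneity and monotonicity, PN = (p₁ − p₀) / p₁.
PN = (0.402 − 0.253) / 0.402 = 0.149 / 0.402 ≈ 0.3706

PN ≈ 0.371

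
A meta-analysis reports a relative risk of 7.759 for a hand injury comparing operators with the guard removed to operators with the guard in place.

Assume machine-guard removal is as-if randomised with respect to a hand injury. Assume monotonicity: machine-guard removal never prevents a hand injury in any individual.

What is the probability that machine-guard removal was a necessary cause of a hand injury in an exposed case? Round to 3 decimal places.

Under exogeneity and monotonicity, PN = (RR − 1) / RR = 1 − 1/RR.
PN = (7.759 − 1) / 7.759 = 6.759 / 7.759 ≈ 0.8711

PN ≈ 0.871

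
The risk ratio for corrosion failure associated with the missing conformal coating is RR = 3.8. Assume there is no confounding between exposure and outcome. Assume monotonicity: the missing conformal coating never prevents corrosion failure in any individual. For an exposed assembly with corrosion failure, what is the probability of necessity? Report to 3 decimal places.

PN ≈ 0.737

Under exogeneity and monotonicity, PN = (RR − 1) / RR = 1 − 1/RR.
PN = (3.8 − 1) / 3.8 = 2.8 / 3.8 ≈ 0.7368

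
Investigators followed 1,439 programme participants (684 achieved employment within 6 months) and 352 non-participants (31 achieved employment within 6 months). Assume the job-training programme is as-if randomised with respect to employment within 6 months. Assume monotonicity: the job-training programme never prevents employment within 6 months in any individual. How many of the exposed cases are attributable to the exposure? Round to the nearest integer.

about 557 cases

p₁ = P(outcome | exposed) = 684/1439 = 0.47533
p₀ = P(outcome | unexposed) = 31/352 = 0.088068
PN = (p₁ − p₀)/p₁ = (0.47533 − 0.088068) / 0.47533 ≈ 0.81472.
Attributable cases ≈ PN × (exposed cases) = 0.81472 × 684 ≈ 557.27.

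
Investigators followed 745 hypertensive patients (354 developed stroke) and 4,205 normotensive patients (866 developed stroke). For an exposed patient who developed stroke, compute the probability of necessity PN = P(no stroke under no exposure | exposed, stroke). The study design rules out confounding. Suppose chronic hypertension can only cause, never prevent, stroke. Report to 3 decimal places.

p₁ = P(outcome | exposed) = 354/745 = 0.47517
p₀ = P(outcome | unexposed) = 866/4205 = 0.20595
Under exogeneity and monotonicity, PN = (p₁ − p₀) / p₁.
PN = (0.47517 − 0.20595) / 0.47517 = 0.26922 / 0.47517 ≈ 0.5666

PN ≈ 0.567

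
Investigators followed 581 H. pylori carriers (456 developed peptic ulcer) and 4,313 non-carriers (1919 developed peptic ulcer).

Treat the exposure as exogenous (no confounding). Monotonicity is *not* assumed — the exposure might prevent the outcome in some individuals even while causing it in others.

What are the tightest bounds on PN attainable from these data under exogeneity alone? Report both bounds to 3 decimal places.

0.433 ≤ PN ≤ 0.707

p₁ = P(outcome | exposed) = 456/581 = 0.78485
p₀ = P(outcome | unexposed) = 1919/4313 = 0.44493
Under exogeneity alone the bounds on PN are max{0,(p₁−p₀)/p₁} ≤ PN ≤ min{1,(1−p₀)/p₁}.
  lower = (p₁ − p₀)/p₁ = 0.33992 / 0.78485 ≈ 0.4331
  upper = min{1, (1 − p₀)/p₁} = 0.55507 / 0.78485 ≈ 0.7072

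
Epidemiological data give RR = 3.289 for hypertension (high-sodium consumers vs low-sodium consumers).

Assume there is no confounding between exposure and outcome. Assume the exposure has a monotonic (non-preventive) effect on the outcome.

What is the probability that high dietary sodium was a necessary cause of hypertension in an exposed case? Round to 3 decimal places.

Under exogeneity and monotonicity, PN = (RR − 1) / RR = 1 − 1/RR.
PN = (3.289 − 1) / 3.289 = 2.289 / 3.289 ≈ 0.6960

PN ≈ 0.696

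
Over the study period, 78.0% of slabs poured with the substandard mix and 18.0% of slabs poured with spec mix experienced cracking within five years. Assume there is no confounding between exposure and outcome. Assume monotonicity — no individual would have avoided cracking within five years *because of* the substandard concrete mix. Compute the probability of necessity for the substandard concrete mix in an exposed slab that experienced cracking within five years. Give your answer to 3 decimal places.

p₁ = 0.78, p₀ = 0.18.
Under exogeneity and monotonicity, PN = (p₁ − p₀) / p₁.
PN = (0.78 − 0.18) / 0.78 = 0.6 / 0.78 ≈ 0.7692

PN ≈ 0.769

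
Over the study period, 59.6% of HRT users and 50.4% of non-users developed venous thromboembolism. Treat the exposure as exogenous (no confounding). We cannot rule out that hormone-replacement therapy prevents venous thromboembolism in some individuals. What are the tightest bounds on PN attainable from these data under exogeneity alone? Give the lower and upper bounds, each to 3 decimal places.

0.154 ≤ PN ≤ 0.832

p₁ = 0.596, p₀ = 0.504.
Under exogeneity alone the bounds on PN are max{0,(p₁−p₀)/p₁} ≤ PN ≤ min{1,(1−p₀)/p₁}.
  lower = (p₁ − p₀)/p₁ = 0.092 / 0.596 ≈ 0.1544
  upper = min{1, (1 − p₀)/p₁} = 0.496 / 0.596 ≈ 0.8322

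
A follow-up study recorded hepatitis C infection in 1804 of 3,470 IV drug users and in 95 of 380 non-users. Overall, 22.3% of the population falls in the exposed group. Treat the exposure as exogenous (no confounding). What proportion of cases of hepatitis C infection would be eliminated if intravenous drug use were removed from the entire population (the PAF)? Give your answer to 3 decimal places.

p₁ = P(outcome | exposed) = 1804/3470 = 0.51988
p₀ = P(outcome | unexposed) = 95/380 = 0.25
Overall risk P(Y=1) = π·p₁ + (1−π)·p₀ = 0.223×0.51988 + 0.777×0.25 = 0.31018.
Under exogeneity, PAF = [P(Y=1) − p₀] / P(Y=1).
PAF = (0.31018 − 0.25) / 0.31018 ≈ 0.1940

PAF ≈ 0.194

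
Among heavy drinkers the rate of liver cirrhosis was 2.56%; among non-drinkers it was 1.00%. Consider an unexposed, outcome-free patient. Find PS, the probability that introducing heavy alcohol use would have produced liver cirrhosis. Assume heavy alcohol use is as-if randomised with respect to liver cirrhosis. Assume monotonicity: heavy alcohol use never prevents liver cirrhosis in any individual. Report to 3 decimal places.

p₁ = 0.0256, p₀ = 0.01.
Under exogeneity and monotonicity, PS = (p₁ − p₀) / (1 − p₀).
PS = (0.0256 − 0.01) / (1 − 0.01) = 0.0156 / 0.99 ≈ 0.0158

PS ≈ 0.016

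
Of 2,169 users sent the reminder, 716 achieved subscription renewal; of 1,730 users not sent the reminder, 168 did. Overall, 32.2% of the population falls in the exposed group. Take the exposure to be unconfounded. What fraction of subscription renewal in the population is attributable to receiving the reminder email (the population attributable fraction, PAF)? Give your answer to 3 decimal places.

PAF ≈ 0.436

p₁ = P(outcome | exposed) = 716/2169 = 0.33011
p₀ = P(outcome | unexposed) = 168/1730 = 0.09711
Overall risk P(Y=1) = π·p₁ + (1−π)·p₀ = 0.322×0.33011 + 0.678×0.09711 = 0.17213.
Under exogeneity, PAF = [P(Y=1) − p₀] / P(Y=1).
PAF = (0.17213 − 0.09711) / 0.17213 ≈ 0.4358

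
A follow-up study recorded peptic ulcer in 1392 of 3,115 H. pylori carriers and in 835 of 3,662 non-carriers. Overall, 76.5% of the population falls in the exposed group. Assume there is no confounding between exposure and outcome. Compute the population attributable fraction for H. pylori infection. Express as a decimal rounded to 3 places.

p₁ = P(outcome | exposed) = 1392/3115 = 0.44687
p₀ = P(outcome | unexposed) = 835/3662 = 0.22802
Overall risk P(Y=1) = π·p₁ + (1−π)·p₀ = 0.765×0.44687 + 0.235×0.22802 = 0.39544.
Under exogeneity, PAF = [P(Y=1) − p₀] / P(Y=1).
PAF = (0.39544 − 0.22802) / 0.39544 ≈ 0.4234

PAF ≈ 0.423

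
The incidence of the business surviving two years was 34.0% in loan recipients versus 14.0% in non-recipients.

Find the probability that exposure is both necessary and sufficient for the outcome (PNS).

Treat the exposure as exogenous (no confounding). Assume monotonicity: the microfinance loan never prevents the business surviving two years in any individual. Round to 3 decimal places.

PNS ≈ 0.200

p₁ = 0.34, p₀ = 0.14.
Under exogeneity and monotonicity, PNS = p₁ − p₀.
PNS = 0.34 − 0.14 = 0.2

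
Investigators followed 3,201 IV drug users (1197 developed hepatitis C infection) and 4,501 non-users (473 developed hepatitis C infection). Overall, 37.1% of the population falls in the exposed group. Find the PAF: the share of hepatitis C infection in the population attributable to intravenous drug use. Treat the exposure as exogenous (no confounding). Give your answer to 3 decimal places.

p₁ = P(outcome | exposed) = 1197/3201 = 0.37395
p₀ = P(outcome | unexposed) = 473/4501 = 0.10509
Overall risk P(Y=1) = π·p₁ + (1−π)·p₀ = 0.371×0.37395 + 0.629×0.10509 = 0.20483.
Under exogeneity, PAF = [P(Y=1) − p₀] / P(Y=1).
PAF = (0.20483 − 0.10509) / 0.20483 ≈ 0.4870

PAF ≈ 0.487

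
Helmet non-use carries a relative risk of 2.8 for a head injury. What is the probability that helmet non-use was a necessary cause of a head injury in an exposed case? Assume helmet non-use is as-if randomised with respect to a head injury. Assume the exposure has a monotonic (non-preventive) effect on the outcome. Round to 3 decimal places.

PN ≈ 0.643

Under exogeneity and monotonicity, PN = (RR − 1) / RR = 1 − 1/RR.
PN = (2.8 − 1) / 2.8 = 1.8 / 2.8 ≈ 0.6429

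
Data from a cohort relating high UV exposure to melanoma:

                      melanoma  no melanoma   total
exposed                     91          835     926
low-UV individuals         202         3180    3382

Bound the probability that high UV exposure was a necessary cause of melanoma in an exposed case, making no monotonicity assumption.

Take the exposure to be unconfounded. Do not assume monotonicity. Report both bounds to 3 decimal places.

0.392 ≤ PN ≤ 1.000

p₁ = P(outcome | exposed) = 91/926 = 0.098272
p₀ = P(outcome | unexposed) = 202/3382 = 0.059728
Under exogeneity alone the bounds on PN are max{0,(p₁−p₀)/p₁} ≤ PN ≤ min{1,(1−p₀)/p₁}.
  lower = (p₁ − p₀)/p₁ = 0.038544 / 0.098272 ≈ 0.3922
  upper = min{1, (1 − p₀)/p₁} = 0.94027 / 0.098272 ≈ 9.5680 → capped at 1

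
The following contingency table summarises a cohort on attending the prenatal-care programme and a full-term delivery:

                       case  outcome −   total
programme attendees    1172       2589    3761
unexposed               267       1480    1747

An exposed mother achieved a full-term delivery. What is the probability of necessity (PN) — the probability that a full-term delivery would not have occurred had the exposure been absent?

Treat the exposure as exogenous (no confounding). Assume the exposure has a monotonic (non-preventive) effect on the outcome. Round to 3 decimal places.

PN ≈ 0.510

p₁ = P(outcome | exposed) = 1172/3761 = 0.31162
p₀ = P(outcome | unexposed) = 267/1747 = 0.15283
Under exogeneity and monotonicity, PN = (p₁ − p₀) / p₁.
PN = (0.31162 − 0.15283) / 0.31162 = 0.15879 / 0.31162 ≈ 0.5096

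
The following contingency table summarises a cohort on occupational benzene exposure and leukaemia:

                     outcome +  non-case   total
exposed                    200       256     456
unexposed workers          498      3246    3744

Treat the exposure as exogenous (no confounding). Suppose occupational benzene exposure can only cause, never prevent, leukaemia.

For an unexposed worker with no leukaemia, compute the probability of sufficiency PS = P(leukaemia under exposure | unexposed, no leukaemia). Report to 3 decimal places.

p₁ = P(outcome | exposed) = 200/456 = 0.4386
p₀ = P(outcome | unexposed) = 498/3744 = 0.13301
Under exogeneity and monotonicity, PS = (p₁ − p₀) / (1 − p₀).
PS = (0.4386 − 0.13301) / (1 − 0.13301) = 0.30558 / 0.86699 ≈ 0.3525

PS ≈ 0.352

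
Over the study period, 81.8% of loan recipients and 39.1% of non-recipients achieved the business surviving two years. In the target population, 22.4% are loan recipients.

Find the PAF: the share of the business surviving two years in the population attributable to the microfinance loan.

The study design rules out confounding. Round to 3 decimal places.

PAF ≈ 0.197

p₁ = 0.818, p₀ = 0.391.
Overall risk P(Y=1) = π·p₁ + (1−π)·p₀ = 0.224×0.818 + 0.776×0.391 = 0.48665.
Under exogeneity, PAF = [P(Y=1) − p₀] / P(Y=1).
PAF = (0.48665 − 0.391) / 0.48665 ≈ 0.1965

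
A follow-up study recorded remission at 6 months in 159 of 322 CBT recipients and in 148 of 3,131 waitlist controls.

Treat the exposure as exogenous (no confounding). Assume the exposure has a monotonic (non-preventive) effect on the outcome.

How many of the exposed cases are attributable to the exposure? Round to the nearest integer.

about 144 cases

p₁ = P(outcome | exposed) = 159/322 = 0.49379
p₀ = P(outcome | unexposed) = 148/3131 = 0.047269
PN = (p₁ − p₀)/p₁ = (0.49379 − 0.047269) / 0.49379 ≈ 0.90427.
Attributable cases ≈ PN × (exposed cases) = 0.90427 × 159 ≈ 143.78.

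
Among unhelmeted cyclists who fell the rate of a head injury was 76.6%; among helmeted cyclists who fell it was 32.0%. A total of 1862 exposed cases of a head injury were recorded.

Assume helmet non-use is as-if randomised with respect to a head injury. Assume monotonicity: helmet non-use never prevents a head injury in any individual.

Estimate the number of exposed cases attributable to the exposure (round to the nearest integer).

p₁ = 0.766, p₀ = 0.32.
PN = (p₁ − p₀)/p₁ = (0.766 − 0.32) / 0.766 ≈ 0.58225.
Attributable cases ≈ PN × (exposed cases) = 0.58225 × 1862 ≈ 1084.14.

about 1084 cases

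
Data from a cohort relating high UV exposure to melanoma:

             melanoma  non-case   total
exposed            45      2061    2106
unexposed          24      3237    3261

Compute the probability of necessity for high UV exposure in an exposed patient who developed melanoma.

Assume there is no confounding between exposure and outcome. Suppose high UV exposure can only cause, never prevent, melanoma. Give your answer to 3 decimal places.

PN ≈ 0.656

p₁ = P(outcome | exposed) = 45/2106 = 0.021368
p₀ = P(outcome | unexposed) = 24/3261 = 0.0073597
Under exogeneity and monotonicity, PN = (p₁ − p₀)/p₁.
PN = (0.021368 − 0.0073597) / 0.021368 ≈ 0.6556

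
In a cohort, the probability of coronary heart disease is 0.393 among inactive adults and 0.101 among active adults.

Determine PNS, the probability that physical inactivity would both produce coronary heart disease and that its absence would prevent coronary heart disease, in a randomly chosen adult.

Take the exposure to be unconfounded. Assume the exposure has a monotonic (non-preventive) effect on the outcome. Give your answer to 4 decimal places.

Let p₁ = 0.393, p₀ = 0.101.
Under exogeneity and monotonicity, PNS = p₁ − p₀.
PNS = 0.393 − 0.101 = 0.292

PNS ≈ 0.2920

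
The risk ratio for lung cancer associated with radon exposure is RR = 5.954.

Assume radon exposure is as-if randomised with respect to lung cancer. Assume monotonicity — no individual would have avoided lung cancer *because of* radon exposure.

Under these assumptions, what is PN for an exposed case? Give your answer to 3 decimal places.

PN ≈ 0.832

Under exogeneity and monotonicity, PN = (RR − 1) / RR = 1 − 1/RR.
PN = (5.954 − 1) / 5.954 = 4.954 / 5.954 ≈ 0.8320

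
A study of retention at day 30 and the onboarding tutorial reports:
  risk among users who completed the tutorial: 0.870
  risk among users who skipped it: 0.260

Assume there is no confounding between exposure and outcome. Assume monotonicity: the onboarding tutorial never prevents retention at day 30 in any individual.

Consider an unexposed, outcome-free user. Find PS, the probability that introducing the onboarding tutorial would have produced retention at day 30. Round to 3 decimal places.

PS ≈ 0.824

Let p₁ = 0.87, p₀ = 0.26.
Under exogeneity and monotonicity, PS = (p₁ − p₀) / (1 − p₀).
PS = (0.87 − 0.26) / (1 − 0.26) = 0.61 / 0.74 ≈ 0.8243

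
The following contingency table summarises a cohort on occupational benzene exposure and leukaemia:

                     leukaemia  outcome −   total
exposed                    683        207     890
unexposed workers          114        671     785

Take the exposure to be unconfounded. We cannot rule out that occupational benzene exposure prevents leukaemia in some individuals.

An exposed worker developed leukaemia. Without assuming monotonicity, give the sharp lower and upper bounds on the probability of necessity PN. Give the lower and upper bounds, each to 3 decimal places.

0.811 ≤ PN ≤ 1.000

p₁ = P(outcome | exposed) = 683/890 = 0.76742
p₀ = P(outcome | unexposed) = 114/785 = 0.14522
Under exogeneity alone the bounds on PN are max{0,(p₁−p₀)/p₁} ≤ PN ≤ min{1,(1−p₀)/p₁}.
  lower = (p₁ − p₀)/p₁ = 0.62219 / 0.76742 ≈ 0.8108
  upper = min{1, (1 − p₀)/p₁} = 0.85478 / 0.76742 ≈ 1.1138 → capped at 1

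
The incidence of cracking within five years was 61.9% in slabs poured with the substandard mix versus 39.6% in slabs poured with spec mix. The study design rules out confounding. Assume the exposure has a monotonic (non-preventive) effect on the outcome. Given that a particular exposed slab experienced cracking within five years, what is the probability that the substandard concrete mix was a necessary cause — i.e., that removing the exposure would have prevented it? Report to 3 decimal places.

PN ≈ 0.360

p₁ = 0.619, p₀ = 0.396.
Under exogeneity and monotonicity, PN = (p₁ − p₀) / p₁.
PN = (0.619 − 0.396) / 0.619 = 0.223 / 0.619 ≈ 0.3603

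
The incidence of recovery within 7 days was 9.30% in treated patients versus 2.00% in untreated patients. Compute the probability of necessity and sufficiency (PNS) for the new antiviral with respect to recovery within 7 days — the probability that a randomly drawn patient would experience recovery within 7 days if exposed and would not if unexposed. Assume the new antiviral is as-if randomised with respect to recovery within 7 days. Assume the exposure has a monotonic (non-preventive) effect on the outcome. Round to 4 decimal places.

PNS ≈ 0.0730

p₁ = 0.093, p₀ = 0.02.
Under exogeneity and monotonicity, PNS = p₁ − p₀.
PNS = 0.093 − 0.02 = 0.073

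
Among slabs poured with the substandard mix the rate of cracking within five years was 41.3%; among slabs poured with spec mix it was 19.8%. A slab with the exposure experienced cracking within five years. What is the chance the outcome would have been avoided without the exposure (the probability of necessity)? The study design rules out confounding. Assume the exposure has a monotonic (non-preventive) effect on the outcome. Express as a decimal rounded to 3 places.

PN ≈ 0.521

p₁ = 0.413, p₀ = 0.198.
Under exogeneity and monotonicity, PN = (p₁ − p₀) / p₁.
PN = (0.413 − 0.198) / 0.413 = 0.215 / 0.413 ≈ 0.5206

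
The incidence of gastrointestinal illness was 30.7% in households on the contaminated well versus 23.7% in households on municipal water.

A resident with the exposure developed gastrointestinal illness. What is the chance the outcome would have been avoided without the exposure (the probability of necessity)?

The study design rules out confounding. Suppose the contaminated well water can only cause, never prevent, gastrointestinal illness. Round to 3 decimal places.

PN ≈ 0.228

p₁ = 0.307, p₀ = 0.237.
Under exogeneity and monotonicity, PN = (p₁ − p₀) / p₁.
PN = (0.307 − 0.237) / 0.307 = 0.07 / 0.307 ≈ 0.2280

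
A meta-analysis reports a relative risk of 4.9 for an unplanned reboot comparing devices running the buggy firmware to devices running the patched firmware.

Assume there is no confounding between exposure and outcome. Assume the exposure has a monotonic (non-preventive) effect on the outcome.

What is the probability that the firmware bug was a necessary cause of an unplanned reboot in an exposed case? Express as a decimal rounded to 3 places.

PN ≈ 0.796

Under exogeneity and monotonicity, PN = (RR − 1) / RR = 1 − 1/RR.
PN = (4.9 − 1) / 4.9 = 3.9 / 4.9 ≈ 0.7959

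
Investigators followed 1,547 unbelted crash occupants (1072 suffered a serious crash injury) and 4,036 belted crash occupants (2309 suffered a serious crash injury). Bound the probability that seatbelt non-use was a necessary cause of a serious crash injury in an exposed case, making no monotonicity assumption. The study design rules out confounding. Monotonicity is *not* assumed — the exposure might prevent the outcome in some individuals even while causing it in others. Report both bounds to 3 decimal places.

p₁ = P(outcome | exposed) = 1072/1547 = 0.69295
p₀ = P(outcome | unexposed) = 2309/4036 = 0.5721
Under exogeneity alone the bounds on PN are max{0,(p₁−p₀)/p₁} ≤ PN ≤ min{1,(1−p₀)/p₁}.
  lower = (p₁ − p₀)/p₁ = 0.12085 / 0.69295 ≈ 0.1744
  upper = min{1, (1 − p₀)/p₁} = 0.4279 / 0.69295 ≈ 0.6175

0.174 ≤ PN ≤ 0.617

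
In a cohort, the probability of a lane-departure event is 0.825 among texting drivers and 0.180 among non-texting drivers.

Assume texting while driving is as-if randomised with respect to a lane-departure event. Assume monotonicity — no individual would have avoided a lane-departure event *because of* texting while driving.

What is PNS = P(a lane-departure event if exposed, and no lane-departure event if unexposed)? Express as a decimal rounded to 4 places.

Let p₁ = 0.825, p₀ = 0.18.
Under exogeneity and monotonicity, PNS = p₁ − p₀.
PNS = 0.825 − 0.18 = 0.645

PNS ≈ 0.6450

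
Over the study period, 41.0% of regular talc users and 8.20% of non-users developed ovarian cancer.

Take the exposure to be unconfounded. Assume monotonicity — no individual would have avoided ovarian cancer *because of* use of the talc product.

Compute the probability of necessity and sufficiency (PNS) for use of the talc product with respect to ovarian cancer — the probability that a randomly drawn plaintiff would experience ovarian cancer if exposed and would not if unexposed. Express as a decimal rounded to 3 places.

PNS ≈ 0.328

p₁ = 0.41, p₀ = 0.082.
Under exogeneity and monotonicity, PNS = p₁ − p₀.
PNS = 0.41 − 0.082 = 0.328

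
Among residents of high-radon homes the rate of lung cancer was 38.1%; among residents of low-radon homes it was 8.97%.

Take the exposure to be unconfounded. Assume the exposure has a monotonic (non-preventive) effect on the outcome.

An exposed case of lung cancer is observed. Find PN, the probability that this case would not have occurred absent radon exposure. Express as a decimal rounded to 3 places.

p₁ = 0.381, p₀ = 0.0897.
Under exogeneity and monotonicity, PN = (p₁ − p₀) / p₁.
PN = (0.381 − 0.0897) / 0.381 = 0.2913 / 0.381 ≈ 0.7646

PN ≈ 0.765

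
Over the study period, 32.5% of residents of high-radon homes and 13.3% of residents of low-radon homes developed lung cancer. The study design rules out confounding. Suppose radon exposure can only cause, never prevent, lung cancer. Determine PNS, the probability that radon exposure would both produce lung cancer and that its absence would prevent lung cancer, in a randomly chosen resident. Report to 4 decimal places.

PNS ≈ 0.1920

p₁ = 0.325, p₀ = 0.133.
Under exogeneity and monotonicity, PNS = p₁ − p₀.
PNS = 0.325 − 0.133 = 0.192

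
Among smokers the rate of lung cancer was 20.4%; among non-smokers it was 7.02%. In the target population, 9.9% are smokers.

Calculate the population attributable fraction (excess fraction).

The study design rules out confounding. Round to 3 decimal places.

p₁ = 0.204, p₀ = 0.0702.
Overall risk P(Y=1) = π·p₁ + (1−π)·p₀ = 0.099×0.204 + 0.901×0.0702 = 0.083446.
Under exogeneity, PAF = [P(Y=1) − p₀] / P(Y=1).
PAF = (0.083446 − 0.0702) / 0.083446 ≈ 0.1587

PAF ≈ 0.159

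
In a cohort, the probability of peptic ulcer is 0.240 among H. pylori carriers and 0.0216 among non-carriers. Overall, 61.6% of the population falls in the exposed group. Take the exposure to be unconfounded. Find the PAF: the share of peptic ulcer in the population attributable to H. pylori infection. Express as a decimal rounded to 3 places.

Let p₁ = 0.24, p₀ = 0.0216.
Overall risk P(Y=1) = π·p₁ + (1−π)·p₀ = 0.616×0.24 + 0.384×0.0216 = 0.15613.
Under exogeneity, PAF = [P(Y=1) − p₀] / P(Y=1).
PAF = (0.15613 − 0.0216) / 0.15613 ≈ 0.8617

PAF ≈ 0.862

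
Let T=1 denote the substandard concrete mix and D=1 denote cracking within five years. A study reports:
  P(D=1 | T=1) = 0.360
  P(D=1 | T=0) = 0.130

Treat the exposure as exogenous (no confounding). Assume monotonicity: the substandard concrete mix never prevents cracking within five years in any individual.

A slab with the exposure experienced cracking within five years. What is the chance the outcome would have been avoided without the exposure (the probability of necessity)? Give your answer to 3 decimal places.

Let p₁ = 0.36, p₀ = 0.13.
Under exogeneity and monotonicity, PN = (p₁ − p₀) / p₁.
PN = (0.36 − 0.13) / 0.36 = 0.23 / 0.36 ≈ 0.6389

PN ≈ 0.639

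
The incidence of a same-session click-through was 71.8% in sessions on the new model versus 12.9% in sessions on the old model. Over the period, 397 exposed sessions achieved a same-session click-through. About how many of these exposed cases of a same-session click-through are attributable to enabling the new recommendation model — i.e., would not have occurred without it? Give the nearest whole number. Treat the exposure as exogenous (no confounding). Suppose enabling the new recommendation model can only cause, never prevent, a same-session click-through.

p₁ = 0.718, p₀ = 0.129.
PN = (p₁ − p₀)/p₁ = (0.718 − 0.129) / 0.718 ≈ 0.82033.
Attributable cases ≈ PN × (exposed cases) = 0.82033 × 397 ≈ 325.67.

about 326 cases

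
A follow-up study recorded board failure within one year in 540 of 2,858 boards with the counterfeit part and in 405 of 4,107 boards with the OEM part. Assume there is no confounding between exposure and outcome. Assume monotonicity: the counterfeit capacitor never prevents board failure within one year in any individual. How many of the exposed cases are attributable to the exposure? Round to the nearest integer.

p₁ = P(outcome | exposed) = 540/2858 = 0.18894
p₀ = P(outcome | unexposed) = 405/4107 = 0.098612
PN = (p₁ − p₀)/p₁ = (0.18894 − 0.098612) / 0.18894 ≈ 0.47809.
Attributable cases ≈ PN × (exposed cases) = 0.47809 × 540 ≈ 258.17.

about 258 cases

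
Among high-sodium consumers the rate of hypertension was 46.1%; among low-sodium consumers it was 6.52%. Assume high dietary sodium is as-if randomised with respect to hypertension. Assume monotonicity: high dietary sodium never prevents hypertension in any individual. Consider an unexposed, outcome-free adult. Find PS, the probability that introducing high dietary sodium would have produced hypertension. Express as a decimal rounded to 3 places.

p₁ = 0.461, p₀ = 0.0652.
Under exogeneity and monotonicity, PS = (p₁ − p₀) / (1 − p₀).
PS = (0.461 − 0.0652) / (1 − 0.0652) = 0.3958 / 0.9348 ≈ 0.4234

PS ≈ 0.423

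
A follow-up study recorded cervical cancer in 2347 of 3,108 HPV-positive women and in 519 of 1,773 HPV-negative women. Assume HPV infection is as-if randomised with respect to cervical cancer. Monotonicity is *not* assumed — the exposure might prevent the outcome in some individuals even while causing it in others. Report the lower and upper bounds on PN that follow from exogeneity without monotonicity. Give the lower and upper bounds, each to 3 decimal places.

p₁ = P(outcome | exposed) = 2347/3108 = 0.75515
p₀ = P(outcome | unexposed) = 519/1773 = 0.29272
Under exogeneity alone the bounds on PN are max{0,(p₁−p₀)/p₁} ≤ PN ≤ min{1,(1−p₀)/p₁}.
  lower = (p₁ − p₀)/p₁ = 0.46242 / 0.75515 ≈ 0.6124
  upper = min{1, (1 − p₀)/p₁} = 0.70728 / 0.75515 ≈ 0.9366

0.612 ≤ PN ≤ 0.937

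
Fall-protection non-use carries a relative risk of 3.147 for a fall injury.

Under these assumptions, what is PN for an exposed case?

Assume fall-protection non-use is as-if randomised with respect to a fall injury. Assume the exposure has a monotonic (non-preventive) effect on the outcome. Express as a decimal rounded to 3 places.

PN ≈ 0.682

Under exogeneity and monotonicity, PN = (RR − 1) / RR = 1 − 1/RR.
PN = (3.147 − 1) / 3.147 = 2.147 / 3.147 ≈ 0.6822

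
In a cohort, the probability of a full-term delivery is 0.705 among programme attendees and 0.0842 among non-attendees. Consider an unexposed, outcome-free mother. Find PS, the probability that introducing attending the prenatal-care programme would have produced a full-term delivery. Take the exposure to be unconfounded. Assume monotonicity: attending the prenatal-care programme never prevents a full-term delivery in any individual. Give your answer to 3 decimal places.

Let p₁ = 0.705, p₀ = 0.0842.
Under exogeneity and monotonicity, PS = (p₁ − p₀) / (1 − p₀).
PS = (0.705 − 0.0842) / (1 − 0.0842) = 0.6208 / 0.9158 ≈ 0.6779

PS ≈ 0.678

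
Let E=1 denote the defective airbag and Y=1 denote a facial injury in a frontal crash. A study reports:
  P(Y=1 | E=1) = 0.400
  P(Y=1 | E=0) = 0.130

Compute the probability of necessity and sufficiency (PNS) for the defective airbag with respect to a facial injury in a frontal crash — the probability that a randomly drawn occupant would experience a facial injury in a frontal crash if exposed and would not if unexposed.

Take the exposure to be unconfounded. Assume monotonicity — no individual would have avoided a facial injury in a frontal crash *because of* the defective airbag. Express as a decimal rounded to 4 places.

Let p₁ = 0.4, p₀ = 0.13.
Under exogeneity and monotonicity, PNS = p₁ − p₀.
PNS = 0.4 − 0.13 = 0.27

PNS ≈ 0.2700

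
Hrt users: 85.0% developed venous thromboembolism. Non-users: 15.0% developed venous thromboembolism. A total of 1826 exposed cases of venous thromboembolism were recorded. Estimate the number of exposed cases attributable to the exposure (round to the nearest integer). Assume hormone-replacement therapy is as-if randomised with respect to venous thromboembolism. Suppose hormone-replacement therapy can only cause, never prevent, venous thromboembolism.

about 1504 cases

p₁ = 0.85, p₀ = 0.15.
PN = (p₁ − p₀)/p₁ = (0.85 − 0.15) / 0.85 ≈ 0.82353.
Attributable cases ≈ PN × (exposed cases) = 0.82353 × 1826 ≈ 1503.76.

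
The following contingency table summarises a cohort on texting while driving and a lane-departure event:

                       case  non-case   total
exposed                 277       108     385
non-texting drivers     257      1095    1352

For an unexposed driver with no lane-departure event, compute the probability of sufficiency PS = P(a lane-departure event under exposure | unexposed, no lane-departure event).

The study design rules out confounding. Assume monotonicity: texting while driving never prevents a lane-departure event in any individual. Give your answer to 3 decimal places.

PS ≈ 0.654

p₁ = P(outcome | exposed) = 277/385 = 0.71948
p₀ = P(outcome | unexposed) = 257/1352 = 0.19009
Under exogeneity and monotonicity, PS = (p₁ − p₀) / (1 − p₀).
PS = (0.71948 − 0.19009) / (1 − 0.19009) = 0.52939 / 0.80991 ≈ 0.6536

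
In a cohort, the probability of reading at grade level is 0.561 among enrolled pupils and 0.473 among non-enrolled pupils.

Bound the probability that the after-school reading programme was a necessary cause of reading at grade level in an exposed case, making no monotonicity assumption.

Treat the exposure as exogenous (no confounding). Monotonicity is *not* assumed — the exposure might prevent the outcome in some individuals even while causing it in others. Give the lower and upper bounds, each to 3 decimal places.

Let p₁ = 0.561, p₀ = 0.473.
Under exogeneity alone the bounds on PN are max{0,(p₁−p₀)/p₁} ≤ PN ≤ min{1,(1−p₀)/p₁}.
  lower = (p₁ − p₀)/p₁ = 0.088 / 0.561 ≈ 0.1569
  upper = min{1, (1 − p₀)/p₁} = 0.527 / 0.561 ≈ 0.9394

0.157 ≤ PN ≤ 0.939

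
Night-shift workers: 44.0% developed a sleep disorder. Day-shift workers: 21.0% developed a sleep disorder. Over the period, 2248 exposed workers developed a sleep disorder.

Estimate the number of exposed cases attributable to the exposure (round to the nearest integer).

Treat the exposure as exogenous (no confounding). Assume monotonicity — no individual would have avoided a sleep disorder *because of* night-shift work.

p₁ = 0.44, p₀ = 0.21.
PN = (p₁ − p₀)/p₁ = (0.44 − 0.21) / 0.44 ≈ 0.52273.
Attributable cases ≈ PN × (exposed cases) = 0.52273 × 2248 ≈ 1175.09.

about 1175 cases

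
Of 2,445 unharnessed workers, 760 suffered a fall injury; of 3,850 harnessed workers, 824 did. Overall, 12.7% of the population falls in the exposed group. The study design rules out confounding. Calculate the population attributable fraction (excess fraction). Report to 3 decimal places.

PAF ≈ 0.054

p₁ = P(outcome | exposed) = 760/2445 = 0.31084
p₀ = P(outcome | unexposed) = 824/3850 = 0.21403
Overall risk P(Y=1) = π·p₁ + (1−π)·p₀ = 0.127×0.31084 + 0.873×0.21403 = 0.22632.
Under exogeneity, PAF = [P(Y=1) − p₀] / P(Y=1).
PAF = (0.22632 − 0.21403) / 0.22632 ≈ 0.0543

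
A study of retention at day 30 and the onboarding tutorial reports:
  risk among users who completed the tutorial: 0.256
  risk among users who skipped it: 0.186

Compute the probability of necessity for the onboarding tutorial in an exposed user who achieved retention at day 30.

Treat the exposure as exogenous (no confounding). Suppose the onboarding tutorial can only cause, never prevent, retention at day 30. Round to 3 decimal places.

PN ≈ 0.273

Let p₁ = 0.256, p₀ = 0.186.
Under exogeneity and monotonicity, PN = (p₁ − p₀) / p₁.
PN = (0.256 − 0.186) / 0.256 = 0.07 / 0.256 ≈ 0.2734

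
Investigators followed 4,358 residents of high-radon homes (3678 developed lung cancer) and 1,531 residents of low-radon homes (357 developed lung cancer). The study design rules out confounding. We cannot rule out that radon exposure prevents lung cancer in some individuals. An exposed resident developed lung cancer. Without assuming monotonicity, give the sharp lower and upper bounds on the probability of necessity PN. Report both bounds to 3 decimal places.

p₁ = P(outcome | exposed) = 3678/4358 = 0.84397
p₀ = P(outcome | unexposed) = 357/1531 = 0.23318
Under exogeneity alone the bounds on PN are max{0,(p₁−p₀)/p₁} ≤ PN ≤ min{1,(1−p₀)/p₁}.
  lower = (p₁ − p₀)/p₁ = 0.61078 / 0.84397 ≈ 0.7237
  upper = min{1, (1 − p₀)/p₁} = 0.76682 / 0.84397 ≈ 0.9086

0.724 ≤ PN ≤ 0.909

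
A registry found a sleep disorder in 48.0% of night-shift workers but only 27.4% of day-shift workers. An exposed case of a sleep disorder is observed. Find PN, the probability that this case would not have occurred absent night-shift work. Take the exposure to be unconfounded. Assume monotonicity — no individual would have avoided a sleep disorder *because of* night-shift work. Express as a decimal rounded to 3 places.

PN ≈ 0.429

p₁ = 0.48, p₀ = 0.274.
Under exogeneity and monotonicity, PN = (p₁ − p₀) / p₁.
PN = (0.48 − 0.274) / 0.48 = 0.206 / 0.48 ≈ 0.4292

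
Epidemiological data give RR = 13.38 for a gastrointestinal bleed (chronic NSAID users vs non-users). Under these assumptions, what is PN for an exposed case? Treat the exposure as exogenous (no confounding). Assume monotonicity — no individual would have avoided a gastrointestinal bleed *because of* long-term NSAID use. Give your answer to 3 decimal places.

PN ≈ 0.925

Under exogeneity and monotonicity, PN = (RR − 1) / RR = 1 − 1/RR.
PN = (13.38 − 1) / 13.38 = 12.38 / 13.38 ≈ 0.9253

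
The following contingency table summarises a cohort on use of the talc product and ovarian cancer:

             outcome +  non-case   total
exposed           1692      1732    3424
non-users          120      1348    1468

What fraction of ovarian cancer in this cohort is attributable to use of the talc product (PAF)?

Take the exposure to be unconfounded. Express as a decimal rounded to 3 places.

p₁ = P(outcome | exposed) = 1692/3424 = 0.49416
p₀ = P(outcome | unexposed) = 120/1468 = 0.081744
Exposure prevalence π = 3424/4892 = 0.69992; overall risk P(Y=1) = 0.3704.
Under exogeneity, PAF = [P(Y=1) − p₀]/P(Y=1).
PAF = (0.3704 − 0.081744) / 0.3704 ≈ 0.7793

PAF ≈ 0.779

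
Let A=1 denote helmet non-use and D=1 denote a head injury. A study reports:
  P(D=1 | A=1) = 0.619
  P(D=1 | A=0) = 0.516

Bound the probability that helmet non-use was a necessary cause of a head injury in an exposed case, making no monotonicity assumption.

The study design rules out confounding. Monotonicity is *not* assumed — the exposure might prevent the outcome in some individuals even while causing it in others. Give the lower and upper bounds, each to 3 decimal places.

0.166 ≤ PN ≤ 0.782

Let p₁ = 0.619, p₀ = 0.516.
Under exogeneity alone the bounds on PN are max{0,(p₁−p₀)/p₁} ≤ PN ≤ min{1,(1−p₀)/p₁}.
  lower = (p₁ − p₀)/p₁ = 0.103 / 0.619 ≈ 0.1664
  upper = min{1, (1 − p₀)/p₁} = 0.484 / 0.619 ≈ 0.7819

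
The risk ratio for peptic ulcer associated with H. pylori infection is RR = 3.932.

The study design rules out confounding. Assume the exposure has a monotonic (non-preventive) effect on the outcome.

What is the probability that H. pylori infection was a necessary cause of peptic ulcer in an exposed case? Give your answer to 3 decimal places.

PN ≈ 0.746

Under exogeneity and monotonicity, PN = (RR − 1) / RR = 1 − 1/RR.
PN = (3.932 − 1) / 3.932 = 2.932 / 3.932 ≈ 0.7457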